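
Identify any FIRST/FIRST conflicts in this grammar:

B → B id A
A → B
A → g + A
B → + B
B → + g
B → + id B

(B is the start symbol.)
A FIRST/FIRST conflict occurs when two productions N → α and N → β for the same non-terminal have FIRST(α) ∩ FIRST(β) ≠ ∅ (with ε ∈ FIRST of a nullable right-hand side, so two nullable alternatives also conflict).

FIRST sets of the non-terminals at (or reachable through a nullable prefix from) the front of some alternative:
  FIRST(B) = { '+' }

Productions for B:
  B → B id A: FIRST = { '+' }
  B → + B: FIRST = { '+' }
  B → + g: FIRST = { '+' }
  B → + id B: FIRST = { '+' }
Productions for A:
  A → B: FIRST = { '+' }
  A → g + A: FIRST = { 'g' }

Conflict for B: B → B id A and B → + B
  Overlap: { '+' }
Conflict for B: B → B id A and B → + g
  Overlap: { '+' }
Conflict for B: B → B id A and B → + id B
  Overlap: { '+' }
Conflict for B: B → + B and B → + g
  Overlap: { '+' }
Conflict for B: B → + B and B → + id B
  Overlap: { '+' }
Conflict for B: B → + g and B → + id B
  Overlap: { '+' }

Answer: Yes. B → B id A / B → '+' B on { '+' }; B → B id A / B → '+' g on { '+' }; B → B id A / B → '+' id B on { '+' }; B → '+' B / B → '+' g on { '+' }; B → '+' B / B → '+' id B on { '+' }; B → '+' g / B → '+' id B on { '+' }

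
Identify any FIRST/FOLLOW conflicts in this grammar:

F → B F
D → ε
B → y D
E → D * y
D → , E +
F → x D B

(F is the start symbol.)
No FIRST/FOLLOW conflicts.

A FIRST/FOLLOW conflict occurs when a non-terminal N has a nullable alternative N → β (β ⇒* ε) and another alternative N → α with FIRST(α) ∩ FOLLOW(N) ≠ ∅: on such a lookahead the parser cannot decide between expanding α and letting N vanish via β.

Nullable non-terminals: D.

D: nullable alternative(s) D → ε; FOLLOW(D) = { $, '*', 'x', 'y' }
  D → ε: FIRST \ {ε} = { } — this is the only nullable alternative, skip
  D → , E +: FIRST \ {ε} = { ',' } — disjoint from FOLLOW(D)

B, E, F have no nullable alternative, so no FIRST/FOLLOW check is needed there.

No FIRST/FOLLOW conflicts found.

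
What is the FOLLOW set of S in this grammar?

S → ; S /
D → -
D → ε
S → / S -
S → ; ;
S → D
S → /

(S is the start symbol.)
{ $, '-', '/' }

S is the start symbol, so $ ∈ FOLLOW(S).
In S → ; S /: S is followed by '/', add FIRST('/') \ {ε} = { '/' }
In S → / S -: S is followed by '-', add FIRST('-') \ {ε} = { '-' }

Taking the union: FOLLOW(S) = { $, '-', '/' }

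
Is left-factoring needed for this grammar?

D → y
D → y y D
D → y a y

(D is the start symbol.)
Yes, D has productions with common prefix 'y'

Left-factoring is needed when two productions for the same non-terminal
share a common prefix on the right-hand side.

Productions for D:
  D → y
  D → y y D
  D → y a y

Found common prefix 'y' in productions for D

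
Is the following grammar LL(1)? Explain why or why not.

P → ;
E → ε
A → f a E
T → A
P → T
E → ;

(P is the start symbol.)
Relevant sets:
  FIRST(T) = { 'f' }
  FOLLOW(E) = { $ }

For P:
  PREDICT(P → ';') = { ';' }
  PREDICT(P → T) = { 'f' }
For E:
  PREDICT(E → ε) = { $ }
  PREDICT(E → ';') = { ';' }
A, T have a single production, so nothing to check there.

All predict sets are disjoint. The grammar IS LL(1).

Answer: Yes, the grammar is LL(1).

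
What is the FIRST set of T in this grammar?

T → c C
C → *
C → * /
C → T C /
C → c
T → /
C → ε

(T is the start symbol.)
{ '/', 'c' }

To compute FIRST(T), examine every production with T on the left-hand side, reading each right-hand side left to right until a non-nullable symbol is reached.

From T → c C:
  - c is a terminal: add 'c' and stop
From T → /:
  - '/' is a terminal: add '/' and stop

Collecting: FIRST(T) = { '/', 'c' }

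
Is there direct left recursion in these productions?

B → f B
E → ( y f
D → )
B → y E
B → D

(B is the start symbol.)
Direct left recursion occurs when N → N α for some non-terminal N (the right-hand side begins with the left-hand side itself).

B → f B: starts with f
E → ( y f: starts with '('
D → ): starts with ')'
B → y E: starts with y
B → D: starts with D

No direct left recursion found.

Answer: No direct left recursion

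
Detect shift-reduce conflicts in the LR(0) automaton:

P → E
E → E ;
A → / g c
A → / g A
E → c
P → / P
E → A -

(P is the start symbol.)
Yes — I3: [P → E .] vs [E → E . ;]

Augment with P' → P and build the canonical LR(0) collection (I0 = CLOSURE({[P' → . P]}), then GOTO on every symbol after a dot until no new states appear). It has 13 states:
  I0: { [A → . / g A], [A → . / g c], [E → . A -], [E → . E ;], [E → . c], [P → . / P], [P → . E], [P' → . P] }  — shift
  I1: { [A → . / g A], [A → . / g c], [A → / . g A], [A → / . g c], [E → . A -], [E → . E ;], [E → . c], [P → . / P], [P → . E], [P → / . P] }  — shift
  I2: { [E → A . -] }  — shift
  I3: { [E → E . ;], [P → E .] }  — shift, reduce
  I4: { [P' → P .] }  — accept
  I5: { [E → c .] }  — reduce
  I6: { [E → E ; .] }  — reduce
  I7: { [E → A - .] }  — reduce
  I8: { [P → / P .] }  — reduce
  I9: { [A → . / g A], [A → . / g c], [A → / g . A], [A → / g . c] }  — shift
  I10: { [A → / . g A], [A → / . g c] }  — shift
  I11: { [A → / g A .] }  — reduce
  I12: { [A → / g c .] }  — reduce

I3 contains reduce item [P → E .] and shift item [E → E . ;] — shift-reduce conflict.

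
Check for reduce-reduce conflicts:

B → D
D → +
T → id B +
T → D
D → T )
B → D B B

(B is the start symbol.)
Yes — I3: [B → D .] vs [T → D .]

A reduce-reduce conflict occurs when an LR(0) state has two complete items [A → α .] and [B → β .] — both call for a reduction, and with no lookahead the parser cannot choose between them.

Augment with B' → B and build the canonical LR(0) collection (I0 = CLOSURE({[B' → . B]}), then GOTO on every symbol after a dot until no new states appear). It has 11 states:
  I0: { [B → . D B B], [B → . D], [B' → . B], [D → . +], [D → . T )], [T → . D], [T → . id B +] }  — shift
  I1: { [D → + .] }  — reduce
  I2: { [B' → B .] }  — accept
  I3: { [B → . D B B], [B → . D], [B → D . B B], [B → D .], [D → . +], [D → . T )], [T → . D], [T → . id B +], [T → D .] }  — shift, 2 reduces
  I4: { [D → T . )] }  — shift
  I5: { [B → . D B B], [B → . D], [D → . +], [D → . T )], [T → . D], [T → . id B +], [T → id . B +] }  — shift
  I6: { [T → id B . +] }  — shift
  I7: { [T → id B + .] }  — reduce
  I8: { [D → T ) .] }  — reduce
  I9: { [B → . D B B], [B → . D], [B → D B . B], [D → . +], [D → . T )], [T → . D], [T → . id B +] }  — shift
  I10: { [B → D B B .] }  — reduce

I3 contains complete items [B → D .], [T → D .] — reduce-reduce conflict.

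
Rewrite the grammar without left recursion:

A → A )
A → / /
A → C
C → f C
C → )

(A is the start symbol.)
A → / / A'
A → C A'
A' → ) A'
A' → ε
C → f C
C → )

A is directly left-recursive. The standard transformation for
  A → A α₁ | ... | A α_m | β₁ | ... | β_n
is
  A  → β₁ A' | ... | β_n A'
  A' → α₁ A' | ... | α_m A' | ε

A → / / becomes A → / / A'
A → C becomes A → C A'
A → A ) becomes A' → ) A'
Add A' → ε

Productions for other non-terminals are unchanged:
  C → f C
  C → )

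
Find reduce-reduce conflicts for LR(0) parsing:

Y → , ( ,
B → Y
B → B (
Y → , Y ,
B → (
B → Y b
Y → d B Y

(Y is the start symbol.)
No reduce-reduce conflicts

Augment with Y' → Y and build the canonical LR(0) collection (I0 = CLOSURE({[Y' → . Y]}), then GOTO on every symbol after a dot until no new states appear). It has 14 states:
  I0: { [Y → . , ( ,], [Y → . , Y ,], [Y → . d B Y], [Y' → . Y] }  — shift
  I1: { [Y → , . ( ,], [Y → , . Y ,], [Y → . , ( ,], [Y → . , Y ,], [Y → . d B Y] }  — shift
  I2: { [Y' → Y .] }  — accept
  I3: { [B → . (], [B → . B (], [B → . Y b], [B → . Y], [Y → . , ( ,], [Y → . , Y ,], [Y → . d B Y], [Y → d . B Y] }  — shift
  I4: { [B → ( .] }  — reduce
  I5: { [B → B . (], [Y → . , ( ,], [Y → . , Y ,], [Y → . d B Y], [Y → d B . Y] }  — shift
  I6: { [B → Y . b], [B → Y .] }  — shift, reduce
  I7: { [B → Y b .] }  — reduce
  I8: { [B → B ( .] }  — reduce
  I9: { [Y → d B Y .] }  — reduce
  I10: { [Y → , ( . ,] }  — shift
  I11: { [Y → , Y . ,] }  — shift
  I12: { [Y → , Y , .] }  — reduce
  I13: { [Y → , ( , .] }  — reduce

No state contains more than one complete item.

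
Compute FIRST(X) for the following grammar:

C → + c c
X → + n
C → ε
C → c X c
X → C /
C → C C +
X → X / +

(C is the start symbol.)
{ '+', '/', 'c' }

To compute FIRST(X), examine every production with X on the left-hand side, reading each right-hand side left to right until a non-nullable symbol is reached.

FIRST sets of the other non-terminals involved (by the same procedure, iterated to a fixed point):
  FIRST(C) = { '+', 'c', ε }

From X → + n:
  - '+' is a terminal: add '+' and stop
From X → C /:
  - C is a non-terminal: add FIRST(C) \ {ε} = { '+', 'c' }
    C is nullable, so continue to the next symbol
  - '/' is a terminal: add '/' and stop
From X → X / +:
  - X is the symbol being defined: contributes nothing new
    X is not nullable, so stop

Collecting: FIRST(X) = { '+', '/', 'c' }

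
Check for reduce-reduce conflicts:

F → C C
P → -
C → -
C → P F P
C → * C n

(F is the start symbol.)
Augment with F' → F and build the canonical LR(0) collection (I0 = CLOSURE({[F' → . F]}), then GOTO on every symbol after a dot until no new states appear). It has 12 states:
  I0: { [C → . * C n], [C → . -], [C → . P F P], [F → . C C], [F' → . F], [P → . -] }  — shift
  I1: { [C → * . C n], [C → . * C n], [C → . -], [C → . P F P], [P → . -] }  — shift
  I2: { [C → - .], [P → - .] }  — 2 reduces
  I3: { [C → . * C n], [C → . -], [C → . P F P], [F → C . C], [P → . -] }  — shift
  I4: { [F' → F .] }  — accept
  I5: { [C → . * C n], [C → . -], [C → . P F P], [C → P . F P], [F → . C C], [P → . -] }  — shift
  I6: { [C → P F . P], [P → . -] }  — shift
  I7: { [P → - .] }  — reduce
  I8: { [C → P F P .] }  — reduce
  I9: { [F → C C .] }  — reduce
  I10: { [C → * C . n] }  — shift
  I11: { [C → * C n .] }  — reduce

I2 contains complete items [C → - .], [P → - .] — reduce-reduce conflict.

Answer: Yes — I2: [C → - .] vs [P → - .]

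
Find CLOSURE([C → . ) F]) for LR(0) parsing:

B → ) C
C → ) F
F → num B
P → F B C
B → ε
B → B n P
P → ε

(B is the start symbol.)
To compute CLOSURE, for each item [A → α.Bβ] where B is a non-terminal, add [B → .γ] for all productions B → γ; repeat for the newly added items until nothing changes.

Start with: [C → . ) F]
The dot precedes the terminal ')', so nothing is added.

CLOSURE = { [C → . ) F] }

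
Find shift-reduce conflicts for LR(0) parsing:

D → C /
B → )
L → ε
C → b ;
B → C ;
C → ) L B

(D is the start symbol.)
A shift-reduce conflict occurs when an LR(0) state has both:
  - a complete (reduce) item [A → α .] (dot at the end), and
  - a shift item [B → β . c γ] (dot before a terminal).

Augment with D' → D and build the canonical LR(0) collection (I0 = CLOSURE({[D' → . D]}), then GOTO on every symbol after a dot until no new states appear). It has 12 states:
  I0: { [C → . ) L B], [C → . b ;], [D → . C /], [D' → . D] }  — shift
  I1: { [C → ) . L B], [L → .] }  — reduce
  I2: { [D → C . /] }  — shift
  I3: { [D' → D .] }  — accept
  I4: { [C → b . ;] }  — shift
  I5: { [C → b ; .] }  — reduce
  I6: { [D → C / .] }  — reduce
  I7: { [B → . )], [B → . C ;], [C → ) L . B], [C → . ) L B], [C → . b ;] }  — shift
  I8: { [B → ) .], [C → ) . L B], [L → .] }  — 2 reduces
  I9: { [C → ) L B .] }  — reduce
  I10: { [B → C . ;] }  — shift
  I11: { [B → C ; .] }  — reduce

No state contains both a complete item and a shift item.

Answer: No shift-reduce conflicts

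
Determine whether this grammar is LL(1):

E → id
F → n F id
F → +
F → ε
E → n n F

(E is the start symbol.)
Yes, the grammar is LL(1).

A grammar is LL(1) if for each non-terminal N with multiple productions, the predict sets of those productions are pairwise disjoint, where PREDICT(N → α) = (FIRST(α) \ {ε}) ∪ (FOLLOW(N) if α ⇒* ε).

Relevant sets:
  FOLLOW(F) = { $, 'id' }

For E:
  PREDICT(E → id) = { 'id' }
  PREDICT(E → n n F) = { 'n' }
For F:
  PREDICT(F → n F id) = { 'n' }
  PREDICT(F → '+') = { '+' }
  PREDICT(F → ε) = { $, 'id' }

All predict sets are disjoint. The grammar IS LL(1).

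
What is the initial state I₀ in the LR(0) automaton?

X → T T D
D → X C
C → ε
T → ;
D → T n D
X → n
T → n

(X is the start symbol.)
First, augment the grammar with X' → X
I₀ = CLOSURE({ [X' → . X] }):
  [X' → . X] has the dot before X: add [X → . T T D], [X → . n]
  [X → . T T D] has the dot before T: add [T → . ;], [T → . n]
No further items can be added.

I₀ = { [T → . ;], [T → . n], [X → . T T D], [X → . n], [X' → . X] }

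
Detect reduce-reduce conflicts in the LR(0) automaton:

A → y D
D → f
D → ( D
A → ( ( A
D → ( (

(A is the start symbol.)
Augment with A' → A and build the canonical LR(0) collection (I0 = CLOSURE({[A' → . A]}), then GOTO on every symbol after a dot until no new states appear). It has 11 states:
  I0: { [A → . ( ( A], [A → . y D], [A' → . A] }  — shift
  I1: { [A → ( . ( A] }  — shift
  I2: { [A' → A .] }  — accept
  I3: { [A → y . D], [D → . ( (], [D → . ( D], [D → . f] }  — shift
  I4: { [D → ( . (], [D → ( . D], [D → . ( (], [D → . ( D], [D → . f] }  — shift
  I5: { [A → y D .] }  — reduce
  I6: { [D → f .] }  — reduce
  I7: { [D → ( ( .], [D → ( . (], [D → ( . D], [D → . ( (], [D → . ( D], [D → . f] }  — shift, reduce
  I8: { [D → ( D .] }  — reduce
  I9: { [A → ( ( . A], [A → . ( ( A], [A → . y D] }  — shift
  I10: { [A → ( ( A .] }  — reduce

No state contains more than one complete item.

Answer: No reduce-reduce conflicts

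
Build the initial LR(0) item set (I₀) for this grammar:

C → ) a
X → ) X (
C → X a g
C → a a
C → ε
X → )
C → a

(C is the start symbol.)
First, augment the grammar with C' → C
I₀ = CLOSURE({ [C' → . C] }):
  [C' → . C] has the dot before C: add [C → . ) a], [C → . X a g], [C → . a a], [C → .], [C → . a]
  [C → . X a g] has the dot before X: add [X → . ) X (], [X → . )]
No further items can be added.

I₀ = { [C → . ) a], [C → . X a g], [C → . a a], [C → . a], [C → .], [C' → . C], [X → . ) X (], [X → . )] }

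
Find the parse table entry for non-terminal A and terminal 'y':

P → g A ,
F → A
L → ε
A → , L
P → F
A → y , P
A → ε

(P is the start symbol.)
A → y , P

To find M[A, 'y'], we find productions for A where 'y' is in the predict set (PREDICT(N → α) = (FIRST(α) \ {ε}) ∪ (FOLLOW(N) if α ⇒* ε)).

Relevant sets:
  FOLLOW(A) = { $, ',' }

A → , L: PREDICT = { ',' }
A → y , P: PREDICT = { 'y' }
  'y' is in predict set, so this production goes in M[A, 'y']
A → ε: PREDICT = { $, ',' }

M[A, 'y'] = A → y , P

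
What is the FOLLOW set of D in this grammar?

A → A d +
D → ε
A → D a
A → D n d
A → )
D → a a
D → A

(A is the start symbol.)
To compute FOLLOW(D), find every occurrence of D on a right-hand side N → α D β: add FIRST(β) \ {ε}, and if β is empty or nullable also add FOLLOW(N). Iterate to a fixed point.

In A → D a: D is followed by a, add FIRST(a) \ {ε} = { 'a' }
In A → D n d: D is followed by n d, add FIRST(n d) \ {ε} = { 'n' }

Taking the union: FOLLOW(D) = { 'a', 'n' }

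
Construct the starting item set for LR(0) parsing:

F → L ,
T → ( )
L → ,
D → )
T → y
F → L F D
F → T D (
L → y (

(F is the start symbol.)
First, augment the grammar with F' → F
I₀ = CLOSURE({ [F' → . F] }):
  [F' → . F] has the dot before F: add [F → . L ,], [F → . L F D], [F → . T D (]
  [F → . L ,] has the dot before L: add [L → . ,], [L → . y (]
  [F → . T D (] has the dot before T: add [T → . ( )], [T → . y]
No further items can be added.

I₀ = { [F → . L ,], [F → . L F D], [F → . T D (], [F' → . F], [L → . ,], [L → . y (], [T → . ( )], [T → . y] }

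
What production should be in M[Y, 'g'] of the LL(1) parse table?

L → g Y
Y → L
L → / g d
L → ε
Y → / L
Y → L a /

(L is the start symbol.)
To find M[Y, 'g'], we find productions for Y where 'g' is in the predict set (PREDICT(N → α) = (FIRST(α) \ {ε}) ∪ (FOLLOW(N) if α ⇒* ε)).

Relevant sets:
  FIRST(L) = { '/', 'g', ε }
  FOLLOW(Y) = { $, 'a' }

Y → L: PREDICT = { $, '/', 'a', 'g' }
  'g' is in predict set, so this production goes in M[Y, 'g']
Y → / L: PREDICT = { '/' }
Y → L a /: PREDICT = { '/', 'a', 'g' }
  'g' is in predict set, so this production goes in M[Y, 'g']

M[Y, 'g'] = Y → L, Y → L a /  (a multiply-defined cell — the grammar is not LL(1))

Answer: Y → L, Y → L a /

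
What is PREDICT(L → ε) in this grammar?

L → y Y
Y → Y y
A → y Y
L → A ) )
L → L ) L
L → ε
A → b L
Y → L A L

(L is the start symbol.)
PREDICT(L → ε) = (FIRST(RHS) \ {ε}) ∪ (FOLLOW(L) if ε ∈ FIRST(RHS), i.e. RHS ⇒* ε)
The right-hand side is ε (FIRST(ε) = { ε }), so the predict set is FOLLOW(L) = { $, ')', 'b', 'y' }
PREDICT(L → ε) = { $, ')', 'b', 'y' }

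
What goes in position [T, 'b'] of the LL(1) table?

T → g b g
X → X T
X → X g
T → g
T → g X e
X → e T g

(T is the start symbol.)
Empty (error entry)

To find M[T, 'b'], we find productions for T where 'b' is in the predict set (PREDICT(N → α) = (FIRST(α) \ {ε}) ∪ (FOLLOW(N) if α ⇒* ε)).

T → g b g: PREDICT = { 'g' }
T → g: PREDICT = { 'g' }
T → g X e: PREDICT = { 'g' }

M[T, 'b'] is empty (no production applies)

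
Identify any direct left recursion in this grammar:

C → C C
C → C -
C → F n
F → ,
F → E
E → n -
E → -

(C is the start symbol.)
Yes, C is left-recursive

C → C C: LEFT RECURSIVE (starts with C)
C → C -: LEFT RECURSIVE (starts with C)
C → F n: starts with F
F → ,: starts with ','
F → E: starts with E
E → n -: starts with n
E → -: starts with '-'

The grammar has direct left recursion on: C.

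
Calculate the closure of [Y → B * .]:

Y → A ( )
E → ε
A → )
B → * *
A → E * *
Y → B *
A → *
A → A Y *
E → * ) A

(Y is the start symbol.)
{ [Y → B * .] }

To compute CLOSURE, for each item [A → α.Bβ] where B is a non-terminal, add [B → .γ] for all productions B → γ; repeat for the newly added items until nothing changes.

Start with: [Y → B * .]
The dot is at the end, so nothing is added.

CLOSURE = { [Y → B * .] }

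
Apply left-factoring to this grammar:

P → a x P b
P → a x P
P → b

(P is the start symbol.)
P → a x P P'
P' → b
P' → ε
P → b

Left-factoring transforms A → αβ₁ | αβ₂ into A → αA' and A' → β₁ | β₂
(α is the longest common prefix among the alternatives). Repeat until
no nonterminal has two alternatives with a common prefix.

Round 1: P has alternatives sharing prefix 'a x P'. Introduce P': P → a x P P'
  Add: P' → b
  Add: P' → ε

No remaining common prefixes — done.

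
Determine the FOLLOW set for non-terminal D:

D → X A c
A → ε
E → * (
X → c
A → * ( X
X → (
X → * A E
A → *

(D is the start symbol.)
D is the start symbol, so $ ∈ FOLLOW(D).
D does not occur on any right-hand side.

Taking the union: FOLLOW(D) = { $ }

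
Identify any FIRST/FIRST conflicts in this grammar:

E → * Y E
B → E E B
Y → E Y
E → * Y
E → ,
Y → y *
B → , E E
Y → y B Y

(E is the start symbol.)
Yes. E → '*' Y E / E → '*' Y on { '*' }; B → E E B / B → ',' E E on { ',' }; Y → y '*' / Y → y B Y on { 'y' }

A FIRST/FIRST conflict occurs when two productions N → α and N → β for the same non-terminal have FIRST(α) ∩ FIRST(β) ≠ ∅ (with ε ∈ FIRST of a nullable right-hand side, so two nullable alternatives also conflict).

FIRST sets of the non-terminals at (or reachable through a nullable prefix from) the front of some alternative:
  FIRST(E) = { '*', ',' }

Productions for E:
  E → * Y E: FIRST = { '*' }
  E → * Y: FIRST = { '*' }
  E → ,: FIRST = { ',' }
Productions for B:
  B → E E B: FIRST = { '*', ',' }
  B → , E E: FIRST = { ',' }
Productions for Y:
  Y → E Y: FIRST = { '*', ',' }
  Y → y *: FIRST = { 'y' }
  Y → y B Y: FIRST = { 'y' }

Conflict for E: E → * Y E and E → * Y
  Overlap: { '*' }
Conflict for B: B → E E B and B → , E E
  Overlap: { ',' }
Conflict for Y: Y → y * and Y → y B Y
  Overlap: { 'y' }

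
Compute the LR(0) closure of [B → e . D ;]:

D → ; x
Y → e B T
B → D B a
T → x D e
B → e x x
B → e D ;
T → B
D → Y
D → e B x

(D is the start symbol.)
{ [B → e . D ;], [D → . ; x], [D → . Y], [D → . e B x], [Y → . e B T] }

Start with: [B → e . D ;]
  [B → e . D ;] has the dot before D: add [D → . ; x], [D → . Y], [D → . e B x]
  [D → . Y] has the dot before Y: add [Y → . e B T]
No further items can be added.

CLOSURE = { [B → e . D ;], [D → . ; x], [D → . Y], [D → . e B x], [Y → . e B T] }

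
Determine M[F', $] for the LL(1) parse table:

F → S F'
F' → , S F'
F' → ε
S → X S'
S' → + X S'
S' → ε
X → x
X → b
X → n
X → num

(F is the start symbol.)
F' → ε

To find M[F', $], we find productions for F' where $ is in the predict set (PREDICT(N → α) = (FIRST(α) \ {ε}) ∪ (FOLLOW(N) if α ⇒* ε)).

Relevant sets:
  FOLLOW(F') = { $ }

F' → , S F': PREDICT = { ',' }
F' → ε: PREDICT = { $ }
  $ is in predict set, so this production goes in M[F', $]

M[F', $] = F' → ε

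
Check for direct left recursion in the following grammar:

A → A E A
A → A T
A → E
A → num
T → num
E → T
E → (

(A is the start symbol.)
Direct left recursion occurs when N → N α for some non-terminal N (the right-hand side begins with the left-hand side itself).

A → A E A: LEFT RECURSIVE (starts with A)
A → A T: LEFT RECURSIVE (starts with A)
A → E: starts with E
A → num: starts with num
T → num: starts with num
E → T: starts with T
E → (: starts with '('

The grammar has direct left recursion on: A.

Answer: Yes, A is left-recursive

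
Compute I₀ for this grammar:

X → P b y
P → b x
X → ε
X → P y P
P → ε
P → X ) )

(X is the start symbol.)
{ [P → . X ) )], [P → . b x], [P → .], [X → . P b y], [X → . P y P], [X → .], [X' → . X] }

First, augment the grammar with X' → X
I₀ = CLOSURE({ [X' → . X] }):
  [X' → . X] has the dot before X: add [X → . P b y], [X → .], [X → . P y P]
  [X → . P b y] has the dot before P: add [P → . b x], [P → .], [P → . X ) )]
No further items can be added.

I₀ = { [P → . X ) )], [P → . b x], [P → .], [X → . P b y], [X → . P y P], [X → .], [X' → . X] }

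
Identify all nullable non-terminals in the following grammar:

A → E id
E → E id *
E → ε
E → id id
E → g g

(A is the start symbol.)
{ 'E' }

A non-terminal is nullable if it can derive ε (the empty string): either it has an ε-production, or it has a production whose right-hand side consists entirely of nullable non-terminals.

ε-productions: E → ε
So E is immediately nullable.
No further non-terminal can be added: every production for the remaining non-terminals contains a terminal or a non-nullable non-terminal.
Nullable = { 'E' }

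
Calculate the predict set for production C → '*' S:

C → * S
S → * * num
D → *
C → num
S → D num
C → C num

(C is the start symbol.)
{ '*' }

PREDICT(C → '*' S) = (FIRST(RHS) \ {ε}) ∪ (FOLLOW(C) if ε ∈ FIRST(RHS), i.e. RHS ⇒* ε)
FIRST('*' S) = { '*' }
ε ∉ FIRST('*' S), so FOLLOW(C) is not added.
PREDICT(C → '*' S) = { '*' }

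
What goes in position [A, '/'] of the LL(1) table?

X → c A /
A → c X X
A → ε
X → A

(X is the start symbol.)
A → ε

To find M[A, '/'], we find productions for A where '/' is in the predict set (PREDICT(N → α) = (FIRST(α) \ {ε}) ∪ (FOLLOW(N) if α ⇒* ε)).

Relevant sets:
  FOLLOW(A) = { $, '/', 'c' }

A → c X X: PREDICT = { 'c' }
A → ε: PREDICT = { $, '/', 'c' }
  '/' is in predict set, so this production goes in M[A, '/']

M[A, '/'] = A → ε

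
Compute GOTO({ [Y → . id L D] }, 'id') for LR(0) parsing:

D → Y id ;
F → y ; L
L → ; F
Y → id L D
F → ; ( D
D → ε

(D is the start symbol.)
GOTO(I, 'id') = CLOSURE({ [A → αX.β] : [A → α.Xβ] ∈ I, X = 'id' })

Items with dot before 'id', with the dot advanced:
  [Y → . id L D] → [Y → id . L D]
Closure of the advanced items:
  [Y → id . L D] has the dot before L: add [L → . ; F]

GOTO = { [L → . ; F], [Y → id . L D] }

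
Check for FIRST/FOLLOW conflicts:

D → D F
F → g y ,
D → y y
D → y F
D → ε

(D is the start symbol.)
A FIRST/FOLLOW conflict occurs when a non-terminal N has a nullable alternative N → β (β ⇒* ε) and another alternative N → α with FIRST(α) ∩ FOLLOW(N) ≠ ∅: on such a lookahead the parser cannot decide between expanding α and letting N vanish via β.

Nullable non-terminals: D.
FIRST sets used below: FIRST(D) = { 'g', 'y', ε }, FIRST(F) = { 'g' }

D: nullable alternative(s) D → ε; FOLLOW(D) = { $, 'g' }
  D → D F: FIRST \ {ε} = { 'g', 'y' } — overlaps FOLLOW(D) on { 'g' }: CONFLICT
  D → y y: FIRST \ {ε} = { 'y' } — disjoint from FOLLOW(D)
  D → y F: FIRST \ {ε} = { 'y' } — disjoint from FOLLOW(D)
  D → ε: FIRST \ {ε} = { } — this is the only nullable alternative, skip

F has no nullable alternative, so no FIRST/FOLLOW check is needed there.

So the grammar has 1 FIRST/FOLLOW conflict (marked CONFLICT above).

Answer: Yes. D → D F with FOLLOW(D) on { 'g' }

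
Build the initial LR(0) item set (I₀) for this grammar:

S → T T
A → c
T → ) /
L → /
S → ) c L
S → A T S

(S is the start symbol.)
{ [A → . c], [S → . ) c L], [S → . A T S], [S → . T T], [S' → . S], [T → . ) /] }

First, augment the grammar with S' → S
I₀ = CLOSURE({ [S' → . S] }):
  [S' → . S] has the dot before S: add [S → . T T], [S → . ) c L], [S → . A T S]
  [S → . T T] has the dot before T: add [T → . ) /]
  [S → . A T S] has the dot before A: add [A → . c]
No further items can be added.

I₀ = { [A → . c], [S → . ) c L], [S → . A T S], [S → . T T], [S' → . S], [T → . ) /] }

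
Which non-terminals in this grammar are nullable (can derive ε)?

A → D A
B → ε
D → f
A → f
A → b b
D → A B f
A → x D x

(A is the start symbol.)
ε-productions: B → ε
So B is immediately nullable.
No further non-terminal can be added: every production for the remaining non-terminals contains a terminal or a non-nullable non-terminal.
Nullable = { 'B' }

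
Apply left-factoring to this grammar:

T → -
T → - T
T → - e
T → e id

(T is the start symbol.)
T → - T'
T' → ε
T' → T
T' → e
T → e id

Left-factoring transforms A → αβ₁ | αβ₂ into A → αA' and A' → β₁ | β₂
(α is the longest common prefix among the alternatives). Repeat until
no nonterminal has two alternatives with a common prefix.

Round 1: T has alternatives sharing prefix '-'. Introduce T': T → - T'
  Add: T' → ε
  Add: T' → T
  Add: T' → e

No remaining common prefixes — done.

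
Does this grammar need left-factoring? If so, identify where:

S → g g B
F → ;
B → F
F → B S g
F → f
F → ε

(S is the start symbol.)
Left-factoring is needed when two productions for the same non-terminal
share a common prefix on the right-hand side.

Productions for F:
  F → ;
  F → B S g
  F → f
  F → ε

No common prefixes found.

Answer: No, left-factoring is not needed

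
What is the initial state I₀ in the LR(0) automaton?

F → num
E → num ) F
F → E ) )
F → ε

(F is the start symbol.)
{ [E → . num ) F], [F → . E ) )], [F → . num], [F → .], [F' → . F] }

First, augment the grammar with F' → F
I₀ = CLOSURE({ [F' → . F] }):
  [F' → . F] has the dot before F: add [F → . num], [F → . E ) )], [F → .]
  [F → . E ) )] has the dot before E: add [E → . num ) F]
No further items can be added.

I₀ = { [E → . num ) F], [F → . E ) )], [F → . num], [F → .], [F' → . F] }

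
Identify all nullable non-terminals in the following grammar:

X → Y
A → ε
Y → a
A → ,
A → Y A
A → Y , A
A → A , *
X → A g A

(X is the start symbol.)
{ 'A' }

ε-productions: A → ε
So A is immediately nullable.
No further non-terminal can be added: every production for the remaining non-terminals contains a terminal or a non-nullable non-terminal.
Nullable = { 'A' }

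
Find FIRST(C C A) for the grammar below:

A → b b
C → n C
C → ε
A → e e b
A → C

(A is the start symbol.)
{ 'b', 'e', 'n', ε }

FIRST sets of the non-terminals involved (from the grammar, by fixed-point iteration):
  FIRST(C) = { 'n', ε }
  FIRST(A) = { 'b', 'e', 'n', ε }

To compute FIRST(C C A), process the symbols left to right:
Symbol C is a non-terminal. Add FIRST(C) \ {ε} = { 'n' }
C is nullable (ε ∈ FIRST(C)), continue to the next symbol.
Symbol C is a non-terminal. Add FIRST(C) \ {ε} = { 'n' }
C is nullable (ε ∈ FIRST(C)), continue to the next symbol.
Symbol A is a non-terminal. Add FIRST(A) \ {ε} = { 'b', 'e', 'n' }
A is nullable (ε ∈ FIRST(A)), continue to the next symbol.
All symbols are nullable, so ε is in the result.
FIRST(C C A) = { 'b', 'e', 'n', ε }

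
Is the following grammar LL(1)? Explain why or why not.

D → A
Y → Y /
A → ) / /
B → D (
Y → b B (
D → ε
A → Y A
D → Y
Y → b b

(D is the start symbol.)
Relevant sets:
  FIRST(A) = { ')', 'b' }
  FIRST(Y) = { 'b' }
  FOLLOW(D) = { $, '(' }

For D:
  PREDICT(D → A) = { ')', 'b' }
  PREDICT(D → ε) = { $, '(' }
  PREDICT(D → Y) = { 'b' }
For Y:
  PREDICT(Y → Y '/') = { 'b' }
  PREDICT(Y → b B '(') = { 'b' }
  PREDICT(Y → b b) = { 'b' }
For A:
  PREDICT(A → ')' '/' '/') = { ')' }
  PREDICT(A → Y A) = { 'b' }
B has a single production, so nothing to check there.

Conflict found: Predict set conflict for D: { 'b' }
The grammar is NOT LL(1).

Answer: No. Predict set conflict for D: { 'b' }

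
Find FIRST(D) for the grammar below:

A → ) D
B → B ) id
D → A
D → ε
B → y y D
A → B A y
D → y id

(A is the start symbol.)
FIRST sets of the other non-terminals involved (by the same procedure, iterated to a fixed point):
  FIRST(A) = { ')', 'y' }

From D → A:
  - A is a non-terminal: add FIRST(A) \ {ε} = { ')', 'y' }
    A is not nullable, so stop
From D → ε:
  - ε-production, so ε ∈ FIRST(D)
From D → y id:
  - y is a terminal: add 'y' and stop

Collecting: FIRST(D) = { ')', 'y', ε }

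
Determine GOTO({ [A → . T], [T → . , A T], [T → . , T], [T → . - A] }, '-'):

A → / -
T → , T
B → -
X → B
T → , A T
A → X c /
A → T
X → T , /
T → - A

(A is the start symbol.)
{ [A → . / -], [A → . T], [A → . X c /], [B → . -], [T → - . A], [T → . , A T], [T → . , T], [T → . - A], [X → . B], [X → . T , /] }

GOTO(I, '-') = CLOSURE({ [A → αX.β] : [A → α.Xβ] ∈ I, X = '-' })

Items with dot before '-', with the dot advanced:
  [T → . - A] → [T → - . A]
Closure of the advanced items:
  [T → - . A] has the dot before A: add [A → . / -], [A → . X c /], [A → . T]
  [A → . X c /] has the dot before X: add [X → . B], [X → . T , /]
  [A → . T] has the dot before T: add [T → . , T], [T → . , A T], [T → . - A]
  [X → . B] has the dot before B: add [B → . -]

GOTO = { [A → . / -], [A → . T], [A → . X c /], [B → . -], [T → - . A], [T → . , A T], [T → . , T], [T → . - A], [X → . B], [X → . T , /] }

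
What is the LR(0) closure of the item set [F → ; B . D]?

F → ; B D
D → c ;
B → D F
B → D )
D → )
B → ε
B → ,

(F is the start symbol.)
{ [D → . )], [D → . c ;], [F → ; B . D] }

Start with: [F → ; B . D]
  [F → ; B . D] has the dot before D: add [D → . c ;], [D → . )]
No further items can be added.

CLOSURE = { [D → . )], [D → . c ;], [F → ; B . D] }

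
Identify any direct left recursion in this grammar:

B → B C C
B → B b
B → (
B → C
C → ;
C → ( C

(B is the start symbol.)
Direct left recursion occurs when N → N α for some non-terminal N (the right-hand side begins with the left-hand side itself).

B → B C C: LEFT RECURSIVE (starts with B)
B → B b: LEFT RECURSIVE (starts with B)
B → (: starts with '('
B → C: starts with C
C → ;: starts with ';'
C → ( C: starts with '('

The grammar has direct left recursion on: B.

Answer: Yes, B is left-recursive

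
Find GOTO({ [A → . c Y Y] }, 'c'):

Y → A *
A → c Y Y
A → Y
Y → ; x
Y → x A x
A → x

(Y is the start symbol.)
{ [A → . Y], [A → . c Y Y], [A → . x], [A → c . Y Y], [Y → . ; x], [Y → . A *], [Y → . x A x] }

GOTO(I, 'c') = CLOSURE({ [A → αX.β] : [A → α.Xβ] ∈ I, X = 'c' })

Items with dot before 'c', with the dot advanced:
  [A → . c Y Y] → [A → c . Y Y]
Closure of the advanced items:
  [A → c . Y Y] has the dot before Y: add [Y → . A *], [Y → . ; x], [Y → . x A x]
  [Y → . A *] has the dot before A: add [A → . c Y Y], [A → . Y], [A → . x]

GOTO = { [A → . Y], [A → . c Y Y], [A → . x], [A → c . Y Y], [Y → . ; x], [Y → . A *], [Y → . x A x] }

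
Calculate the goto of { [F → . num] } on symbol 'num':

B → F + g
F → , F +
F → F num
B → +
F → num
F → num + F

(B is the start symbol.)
GOTO(I, 'num') = CLOSURE({ [A → αX.β] : [A → α.Xβ] ∈ I, X = 'num' })

Items with dot before 'num', with the dot advanced:
  [F → . num] → [F → num .]
Closure adds nothing (no advanced item has the dot before a non-terminal).

GOTO = { [F → num .] }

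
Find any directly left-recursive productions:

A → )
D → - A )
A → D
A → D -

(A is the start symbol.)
No direct left recursion

A → ): starts with ')'
D → - A ): starts with '-'
A → D: starts with D
A → D -: starts with D

No direct left recursion found.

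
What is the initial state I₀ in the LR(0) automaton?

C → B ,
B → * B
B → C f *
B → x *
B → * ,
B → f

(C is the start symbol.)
First, augment the grammar with C' → C
I₀ = CLOSURE({ [C' → . C] }):
  [C' → . C] has the dot before C: add [C → . B ,]
  [C → . B ,] has the dot before B: add [B → . * B], [B → . C f *], [B → . x *], [B → . * ,], [B → . f]
No further items can be added.

I₀ = { [B → . * ,], [B → . * B], [B → . C f *], [B → . f], [B → . x *], [C → . B ,], [C' → . C] }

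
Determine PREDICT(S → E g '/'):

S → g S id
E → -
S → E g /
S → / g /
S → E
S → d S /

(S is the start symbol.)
{ '-' }

PREDICT(S → E g '/') = (FIRST(RHS) \ {ε}) ∪ (FOLLOW(S) if ε ∈ FIRST(RHS), i.e. RHS ⇒* ε)
FIRST(E) = { '-' }
FIRST(E g '/') = { '-' }
ε ∉ FIRST(E g '/'), so FOLLOW(S) is not added.
PREDICT(S → E g '/') = { '-' }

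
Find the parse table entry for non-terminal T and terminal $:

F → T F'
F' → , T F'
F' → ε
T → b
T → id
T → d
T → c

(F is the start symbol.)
To find M[T, $], we find productions for T where $ is in the predict set (PREDICT(N → α) = (FIRST(α) \ {ε}) ∪ (FOLLOW(N) if α ⇒* ε)).

T → b: PREDICT = { 'b' }
T → id: PREDICT = { 'id' }
T → d: PREDICT = { 'd' }
T → c: PREDICT = { 'c' }

M[T, $] is empty (no production applies)

Answer: Empty (error entry)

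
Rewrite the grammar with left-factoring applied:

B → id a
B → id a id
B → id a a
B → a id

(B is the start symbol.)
Left-factoring transforms A → αβ₁ | αβ₂ into A → αA' and A' → β₁ | β₂
(α is the longest common prefix among the alternatives). Repeat until
no nonterminal has two alternatives with a common prefix.

Round 1: B has alternatives sharing prefix 'id a'. Introduce B': B → id a B'
  Add: B' → ε
  Add: B' → id
  Add: B' → a

No remaining common prefixes — done.

Resulting grammar:
B → id a B'
B' → ε
B' → id
B' → a
B → a id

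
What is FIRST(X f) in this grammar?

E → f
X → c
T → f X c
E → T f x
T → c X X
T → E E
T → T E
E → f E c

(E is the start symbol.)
FIRST sets of the non-terminals involved (from the grammar, by fixed-point iteration):
  FIRST(X) = { 'c' }

To compute FIRST(X f), process the symbols left to right:
Symbol X is a non-terminal. Add FIRST(X) \ {ε} = { 'c' }
X is not nullable (ε ∉ FIRST(X)), so stop here.
FIRST(X f) = { 'c' }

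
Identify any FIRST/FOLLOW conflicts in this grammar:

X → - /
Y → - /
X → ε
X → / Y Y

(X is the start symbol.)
No FIRST/FOLLOW conflicts.

A FIRST/FOLLOW conflict occurs when a non-terminal N has a nullable alternative N → β (β ⇒* ε) and another alternative N → α with FIRST(α) ∩ FOLLOW(N) ≠ ∅: on such a lookahead the parser cannot decide between expanding α and letting N vanish via β.

Nullable non-terminals: X.

X: nullable alternative(s) X → ε; FOLLOW(X) = { $ }
  X → - /: FIRST \ {ε} = { '-' } — disjoint from FOLLOW(X)
  X → ε: FIRST \ {ε} = { } — this is the only nullable alternative, skip
  X → / Y Y: FIRST \ {ε} = { '/' } — disjoint from FOLLOW(X)

Y has no nullable alternative, so no FIRST/FOLLOW check is needed there.

No FIRST/FOLLOW conflicts found.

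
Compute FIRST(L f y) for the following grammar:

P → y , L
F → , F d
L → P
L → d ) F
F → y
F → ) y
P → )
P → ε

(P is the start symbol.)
{ ')', 'd', 'f', 'y' }

FIRST sets of the non-terminals involved (from the grammar, by fixed-point iteration):
  FIRST(L) = { ')', 'd', 'y', ε }

To compute FIRST(L f y), process the symbols left to right:
Symbol L is a non-terminal. Add FIRST(L) \ {ε} = { ')', 'd', 'y' }
L is nullable (ε ∈ FIRST(L)), continue to the next symbol.
Symbol f is a terminal. Add 'f' and stop.
FIRST(L f y) = { ')', 'd', 'f', 'y' }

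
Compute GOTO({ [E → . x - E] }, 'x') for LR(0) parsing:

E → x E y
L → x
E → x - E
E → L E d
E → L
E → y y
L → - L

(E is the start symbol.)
GOTO(I, 'x') = CLOSURE({ [A → αX.β] : [A → α.Xβ] ∈ I, X = 'x' })

Items with dot before 'x', with the dot advanced:
  [E → . x - E] → [E → x . - E]
Closure adds nothing (no advanced item has the dot before a non-terminal).

GOTO = { [E → x . - E] }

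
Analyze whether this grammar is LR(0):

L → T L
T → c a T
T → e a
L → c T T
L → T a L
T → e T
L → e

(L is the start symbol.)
No. Shift-reduce conflict between [L → e .] and [T → . c a T]

A grammar is LR(0) if no state in the canonical LR(0) collection has:
  - both a shift item (dot before a terminal) and a complete item (shift-reduce conflict), or
  - two or more complete items (reduce-reduce conflict; the accept item [L' → L .] counts as a complete item here).

Augment with L' → L and build the canonical LR(0) collection (I0 = CLOSURE({[L' → . L]}), then GOTO on every symbol after a dot until no new states appear). It has 16 states:
  I0: { [L → . T L], [L → . T a L], [L → . c T T], [L → . e], [L' → . L], [T → . c a T], [T → . e T], [T → . e a] }  — shift
  I1: { [L' → L .] }  — accept
  I2: { [L → . T L], [L → . T a L], [L → . c T T], [L → . e], [L → T . L], [L → T . a L], [T → . c a T], [T → . e T], [T → . e a] }  — shift
  I3: { [L → c . T T], [T → . c a T], [T → . e T], [T → . e a], [T → c . a T] }  — shift
  I4: { [L → e .], [T → . c a T], [T → . e T], [T → . e a], [T → e . T], [T → e . a] }  — shift, reduce
  I5: { [T → e T .] }  — reduce
  I6: { [T → e a .] }  — reduce
  I7: { [T → c . a T] }  — shift
  I8: { [T → . c a T], [T → . e T], [T → . e a], [T → e . T], [T → e . a] }  — shift
  I9: { [T → . c a T], [T → . e T], [T → . e a], [T → c a . T] }  — shift
  I10: { [T → c a T .] }  — reduce
  I11: { [L → c T . T], [T → . c a T], [T → . e T], [T → . e a] }  — shift
  I12: { [L → c T T .] }  — reduce
  I13: { [L → T L .] }  — reduce
  I14: { [L → . T L], [L → . T a L], [L → . c T T], [L → . e], [L → T a . L], [T → . c a T], [T → . e T], [T → . e a] }  — shift
  I15: { [L → T a L .] }  — reduce

Conflict in state I4:
  Shift-reduce conflict between [L → e .] and [T → . c a T]
So the grammar is NOT LR(0).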